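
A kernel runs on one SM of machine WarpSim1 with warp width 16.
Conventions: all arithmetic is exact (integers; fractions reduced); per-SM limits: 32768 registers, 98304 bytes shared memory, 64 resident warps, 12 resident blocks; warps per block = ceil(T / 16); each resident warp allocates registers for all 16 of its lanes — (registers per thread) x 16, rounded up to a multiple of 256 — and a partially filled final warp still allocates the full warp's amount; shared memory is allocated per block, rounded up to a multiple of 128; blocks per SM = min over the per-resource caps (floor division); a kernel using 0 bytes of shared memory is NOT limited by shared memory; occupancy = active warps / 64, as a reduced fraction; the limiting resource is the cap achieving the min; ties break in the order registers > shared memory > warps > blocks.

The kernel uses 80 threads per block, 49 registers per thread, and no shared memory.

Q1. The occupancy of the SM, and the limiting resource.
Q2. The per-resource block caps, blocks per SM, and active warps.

Answer: occupancy 15/32, limited by registers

registers: 6 blocks
shared memory: no limit (kernel uses none)
warps: 12 blocks
blocks: 12 blocks

Answer: 6 blocks, 30 active warps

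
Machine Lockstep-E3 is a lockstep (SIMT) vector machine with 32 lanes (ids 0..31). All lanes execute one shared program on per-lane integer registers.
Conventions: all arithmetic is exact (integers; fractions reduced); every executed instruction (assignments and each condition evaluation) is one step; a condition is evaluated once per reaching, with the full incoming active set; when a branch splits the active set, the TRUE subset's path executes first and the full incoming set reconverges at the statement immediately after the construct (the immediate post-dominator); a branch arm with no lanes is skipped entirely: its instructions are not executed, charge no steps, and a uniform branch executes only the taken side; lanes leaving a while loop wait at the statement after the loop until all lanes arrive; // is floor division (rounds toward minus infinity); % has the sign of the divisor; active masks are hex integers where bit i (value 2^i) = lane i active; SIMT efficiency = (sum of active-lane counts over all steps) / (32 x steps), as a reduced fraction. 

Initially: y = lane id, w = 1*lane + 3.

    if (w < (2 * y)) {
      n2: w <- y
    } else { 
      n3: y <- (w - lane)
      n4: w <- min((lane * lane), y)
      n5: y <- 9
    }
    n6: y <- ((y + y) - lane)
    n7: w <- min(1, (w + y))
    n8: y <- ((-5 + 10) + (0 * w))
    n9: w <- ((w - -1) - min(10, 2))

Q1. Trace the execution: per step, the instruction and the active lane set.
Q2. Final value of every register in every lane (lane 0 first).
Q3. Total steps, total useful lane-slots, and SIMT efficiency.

step 0: eval (w < (2 * y))           0xffffffff
step 1: w <- y                       0xfffffff0
step 2: y <- (w - lane)              0x0000000f
step 3: w <- min((lane * lane), y)   0x0000000f
step 4: y <- 9                       0x0000000f
step 5: y <- ((y + y) - lane)        0xffffffff
step 6: w <- min(1, (w + y))         0xffffffff
step 7: y <- ((-5 + 10) + (0 * w))   0xffffffff
step 8: w <- ((w - -1) - min(10, 2)) 0xffffffff

Answer: 9 steps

y: 5,5,5,5,5,5,5,5,5,5,5,5,5,5,5,5,5,5,5,5,5,5,5,5,5,5,5,5,5,5,5,5
w: 0,0,0,0,0,0,0,0,0,0,0,0,0,0,0,0,0,0,0,0,0,0,0,0,0,0,0,0,0,0,0,0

steps = 9; useful = 200; efficiency = 200/288 = 25/36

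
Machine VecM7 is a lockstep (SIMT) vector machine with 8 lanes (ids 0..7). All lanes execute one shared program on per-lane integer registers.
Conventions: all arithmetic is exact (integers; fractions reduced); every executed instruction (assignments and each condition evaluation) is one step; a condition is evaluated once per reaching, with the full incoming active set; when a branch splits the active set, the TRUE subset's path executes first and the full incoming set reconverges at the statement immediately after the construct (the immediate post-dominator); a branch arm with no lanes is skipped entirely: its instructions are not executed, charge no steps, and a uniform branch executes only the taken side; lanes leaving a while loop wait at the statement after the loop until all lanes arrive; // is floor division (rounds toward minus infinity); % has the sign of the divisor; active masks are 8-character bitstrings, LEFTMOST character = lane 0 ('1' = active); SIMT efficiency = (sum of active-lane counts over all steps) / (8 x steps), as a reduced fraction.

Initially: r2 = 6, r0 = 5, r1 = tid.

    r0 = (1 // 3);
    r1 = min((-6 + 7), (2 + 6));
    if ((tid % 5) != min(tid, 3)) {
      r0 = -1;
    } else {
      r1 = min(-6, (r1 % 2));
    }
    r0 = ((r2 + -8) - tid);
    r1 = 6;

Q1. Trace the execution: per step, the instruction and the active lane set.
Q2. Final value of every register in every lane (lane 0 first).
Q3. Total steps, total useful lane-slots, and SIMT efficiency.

step 0: r0 <- (1 // 3)               11111111
step 1: r1 <- min((-6 + 7), (2 + 6)) 11111111
step 2: eval ((tid % 5) != min(tid, 3)) 11111111
step 3: r0 <- -1                     00001111
step 4: r1 <- min(-6, (r1 % 2))      11110000
step 5: r0 <- ((r2 + -8) - tid)      11111111
step 6: r1 <- 6                      11111111

Answer: 7 steps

r2: 6,6,6,6,6,6,6,6
r0: -2,-3,-4,-5,-6,-7,-8,-9
r1: 6,6,6,6,6,6,6,6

steps = 7; useful = 48; efficiency = 48/56 = 6/7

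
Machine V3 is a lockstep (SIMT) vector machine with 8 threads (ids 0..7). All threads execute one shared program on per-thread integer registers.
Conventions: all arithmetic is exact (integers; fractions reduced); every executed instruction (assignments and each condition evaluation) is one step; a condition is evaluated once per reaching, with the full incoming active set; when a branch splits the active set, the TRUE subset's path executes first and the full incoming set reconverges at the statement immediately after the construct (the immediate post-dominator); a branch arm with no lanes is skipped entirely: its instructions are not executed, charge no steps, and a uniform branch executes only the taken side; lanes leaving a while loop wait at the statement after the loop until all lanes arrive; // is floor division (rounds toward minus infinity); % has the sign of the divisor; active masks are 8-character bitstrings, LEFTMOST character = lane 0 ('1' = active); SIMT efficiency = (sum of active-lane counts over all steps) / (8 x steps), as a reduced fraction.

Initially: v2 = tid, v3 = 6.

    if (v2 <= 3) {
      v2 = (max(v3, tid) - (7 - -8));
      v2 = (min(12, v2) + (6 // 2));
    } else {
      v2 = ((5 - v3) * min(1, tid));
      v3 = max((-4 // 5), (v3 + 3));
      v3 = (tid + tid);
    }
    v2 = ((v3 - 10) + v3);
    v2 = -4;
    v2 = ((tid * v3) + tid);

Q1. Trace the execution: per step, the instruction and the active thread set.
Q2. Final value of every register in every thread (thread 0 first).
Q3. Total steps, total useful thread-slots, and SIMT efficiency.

step 0: eval (v2 <= 3)               11111111
step 1: v2 <- (max(v3, tid) - (7 - -8)) 11110000
step 2: v2 <- (min(12, v2) + (6 // 2)) 11110000
step 3: v2 <- ((5 - v3) * min(1, tid)) 00001111
step 4: v3 <- max((-4 // 5), (v3 + 3)) 00001111
step 5: v3 <- (tid + tid)            00001111
step 6: v2 <- ((v3 - 10) + v3)       11111111
step 7: v2 <- -4                     11111111
step 8: v2 <- ((tid * v3) + tid)     11111111

Answer: 9 steps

v2: 0,7,14,21,36,55,78,105
v3: 6,6,6,6,8,10,12,14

steps = 9; useful = 52; efficiency = 52/72 = 13/18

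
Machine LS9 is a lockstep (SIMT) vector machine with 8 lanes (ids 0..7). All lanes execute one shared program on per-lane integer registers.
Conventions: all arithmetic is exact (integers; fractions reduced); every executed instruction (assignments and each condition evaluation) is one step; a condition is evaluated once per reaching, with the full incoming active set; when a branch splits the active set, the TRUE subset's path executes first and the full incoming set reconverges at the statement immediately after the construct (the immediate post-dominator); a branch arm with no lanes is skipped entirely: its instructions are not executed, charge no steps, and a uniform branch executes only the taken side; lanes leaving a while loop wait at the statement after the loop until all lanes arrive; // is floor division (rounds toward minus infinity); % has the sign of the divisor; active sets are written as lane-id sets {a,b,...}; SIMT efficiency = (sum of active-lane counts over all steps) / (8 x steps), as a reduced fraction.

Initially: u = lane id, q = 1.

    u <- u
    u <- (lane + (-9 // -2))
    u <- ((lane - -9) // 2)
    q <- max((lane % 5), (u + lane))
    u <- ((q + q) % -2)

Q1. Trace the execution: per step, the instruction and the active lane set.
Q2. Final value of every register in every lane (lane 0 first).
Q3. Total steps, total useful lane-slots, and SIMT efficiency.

step 0: u <- u                       {0,1,2,3,4,5,6,7}
step 1: u <- (lane + (-9 // -2))     {0,1,2,3,4,5,6,7}
step 2: u <- ((lane - -9) // 2)      {0,1,2,3,4,5,6,7}
step 3: q <- max((lane % 5), (u + lane)) {0,1,2,3,4,5,6,7}
step 4: u <- ((q + q) % -2)          {0,1,2,3,4,5,6,7}

Answer: 5 steps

u: 0,0,0,0,0,0,0,0
q: 4,6,7,9,10,12,13,15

steps = 5; useful = 40; efficiency = 40/40 = 1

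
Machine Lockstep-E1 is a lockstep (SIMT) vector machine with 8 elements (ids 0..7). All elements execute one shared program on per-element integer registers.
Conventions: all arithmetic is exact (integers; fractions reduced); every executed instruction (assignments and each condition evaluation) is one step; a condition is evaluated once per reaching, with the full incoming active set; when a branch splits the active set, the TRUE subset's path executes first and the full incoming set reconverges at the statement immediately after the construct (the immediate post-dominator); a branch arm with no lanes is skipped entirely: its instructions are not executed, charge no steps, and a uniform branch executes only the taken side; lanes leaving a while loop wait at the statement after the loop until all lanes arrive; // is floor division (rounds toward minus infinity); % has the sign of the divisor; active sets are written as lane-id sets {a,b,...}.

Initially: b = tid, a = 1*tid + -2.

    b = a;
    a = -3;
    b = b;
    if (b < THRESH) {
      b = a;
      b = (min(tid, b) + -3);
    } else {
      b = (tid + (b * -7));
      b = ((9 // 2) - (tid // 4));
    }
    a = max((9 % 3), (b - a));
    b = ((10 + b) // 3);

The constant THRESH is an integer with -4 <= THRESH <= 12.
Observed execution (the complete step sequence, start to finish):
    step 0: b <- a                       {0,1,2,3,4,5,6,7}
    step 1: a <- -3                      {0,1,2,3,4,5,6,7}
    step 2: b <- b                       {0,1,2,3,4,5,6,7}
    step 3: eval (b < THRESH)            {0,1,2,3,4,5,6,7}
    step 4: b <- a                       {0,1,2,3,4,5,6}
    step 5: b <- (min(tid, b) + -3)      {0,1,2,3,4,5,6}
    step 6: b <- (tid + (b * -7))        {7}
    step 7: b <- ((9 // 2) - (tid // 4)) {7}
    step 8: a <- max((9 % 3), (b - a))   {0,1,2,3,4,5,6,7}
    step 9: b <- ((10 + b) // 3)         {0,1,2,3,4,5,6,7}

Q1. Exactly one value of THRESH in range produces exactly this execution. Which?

Answer: THRESH = 5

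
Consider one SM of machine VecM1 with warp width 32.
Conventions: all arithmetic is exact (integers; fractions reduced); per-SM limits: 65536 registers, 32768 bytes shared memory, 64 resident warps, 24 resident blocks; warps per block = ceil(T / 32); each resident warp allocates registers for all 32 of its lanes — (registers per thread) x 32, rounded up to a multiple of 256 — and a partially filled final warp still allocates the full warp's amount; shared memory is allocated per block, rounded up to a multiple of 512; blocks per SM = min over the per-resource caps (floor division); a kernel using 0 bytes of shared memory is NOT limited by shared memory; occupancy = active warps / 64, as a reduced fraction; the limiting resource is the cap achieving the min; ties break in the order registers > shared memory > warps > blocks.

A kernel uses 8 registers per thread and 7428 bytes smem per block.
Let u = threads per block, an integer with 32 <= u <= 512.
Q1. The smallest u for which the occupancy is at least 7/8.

Answer: u = 417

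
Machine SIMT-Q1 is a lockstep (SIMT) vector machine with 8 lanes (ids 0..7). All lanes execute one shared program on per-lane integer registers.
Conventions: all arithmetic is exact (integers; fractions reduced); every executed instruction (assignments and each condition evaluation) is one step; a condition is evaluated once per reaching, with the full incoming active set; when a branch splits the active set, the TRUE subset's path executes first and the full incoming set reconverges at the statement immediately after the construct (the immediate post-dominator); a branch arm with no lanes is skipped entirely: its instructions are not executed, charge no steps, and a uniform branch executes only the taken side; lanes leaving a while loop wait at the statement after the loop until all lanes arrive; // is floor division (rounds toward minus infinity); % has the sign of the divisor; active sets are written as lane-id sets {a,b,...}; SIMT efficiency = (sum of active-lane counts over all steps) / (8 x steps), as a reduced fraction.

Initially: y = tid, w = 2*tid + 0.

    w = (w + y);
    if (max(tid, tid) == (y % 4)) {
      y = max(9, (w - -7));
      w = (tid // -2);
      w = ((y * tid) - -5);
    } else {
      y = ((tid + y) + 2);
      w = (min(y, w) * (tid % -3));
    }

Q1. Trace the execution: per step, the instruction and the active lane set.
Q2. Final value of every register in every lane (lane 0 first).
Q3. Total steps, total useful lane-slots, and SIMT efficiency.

step 0: w <- (w + y)                 {0,1,2,3,4,5,6,7}
step 1: eval (max(tid, tid) == (y % 4)) {0,1,2,3,4,5,6,7}
step 2: y <- max(9, (w - -7))        {0,1,2,3}
step 3: w <- (tid // -2)             {0,1,2,3}
step 4: w <- ((y * tid) - -5)        {0,1,2,3}
step 5: y <- ((tid + y) + 2)         {4,5,6,7}
step 6: w <- (min(y, w) * (tid % -3)) {4,5,6,7}

Answer: 7 steps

y: 9,10,13,16,10,12,14,16
w: 5,15,31,53,-20,-12,0,-32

steps = 7; useful = 36; efficiency = 36/56 = 9/14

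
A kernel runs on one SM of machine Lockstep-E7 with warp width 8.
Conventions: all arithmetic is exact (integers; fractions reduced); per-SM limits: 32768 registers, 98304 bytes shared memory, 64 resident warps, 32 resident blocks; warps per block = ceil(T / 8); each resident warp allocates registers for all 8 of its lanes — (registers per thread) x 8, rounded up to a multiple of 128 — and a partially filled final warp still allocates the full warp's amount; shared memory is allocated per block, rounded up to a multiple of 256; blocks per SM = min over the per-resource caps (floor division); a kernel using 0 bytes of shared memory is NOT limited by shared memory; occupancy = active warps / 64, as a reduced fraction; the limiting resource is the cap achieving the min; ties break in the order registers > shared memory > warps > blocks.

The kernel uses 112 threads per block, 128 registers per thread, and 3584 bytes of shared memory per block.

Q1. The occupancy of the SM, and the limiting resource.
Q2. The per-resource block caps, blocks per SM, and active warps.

Answer: occupancy 7/16, limited by registers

registers: 2 blocks
shared memory: 27 blocks
warps: 4 blocks
blocks: 32 blocks

Answer: 2 blocks, 28 active warps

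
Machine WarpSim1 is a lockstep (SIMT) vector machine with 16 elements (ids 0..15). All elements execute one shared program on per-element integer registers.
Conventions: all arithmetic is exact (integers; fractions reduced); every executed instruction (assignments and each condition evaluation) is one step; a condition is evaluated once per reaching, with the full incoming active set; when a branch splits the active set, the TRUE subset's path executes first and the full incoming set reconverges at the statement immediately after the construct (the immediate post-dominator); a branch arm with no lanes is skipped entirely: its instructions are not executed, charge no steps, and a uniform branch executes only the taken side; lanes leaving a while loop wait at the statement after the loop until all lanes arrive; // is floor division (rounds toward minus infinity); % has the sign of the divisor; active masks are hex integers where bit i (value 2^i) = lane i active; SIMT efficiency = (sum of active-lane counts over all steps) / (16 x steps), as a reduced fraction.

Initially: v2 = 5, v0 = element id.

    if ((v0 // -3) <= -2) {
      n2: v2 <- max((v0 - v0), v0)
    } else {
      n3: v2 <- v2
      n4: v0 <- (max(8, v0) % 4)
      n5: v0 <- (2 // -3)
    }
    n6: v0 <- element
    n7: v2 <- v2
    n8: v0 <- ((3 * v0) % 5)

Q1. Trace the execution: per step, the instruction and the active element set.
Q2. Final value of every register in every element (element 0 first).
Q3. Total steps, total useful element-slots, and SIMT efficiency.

step 0: eval ((v0 // -3) <= -2)      0xffff
step 1: v2 <- max((v0 - v0), v0)     0xfff0
step 2: v2 <- v2                     0x000f
step 3: v0 <- (max(8, v0) % 4)       0x000f
step 4: v0 <- (2 // -3)              0x000f
step 5: v0 <- element                0xffff
step 6: v2 <- v2                     0xffff
step 7: v0 <- ((3 * v0) % 5)         0xffff

Answer: 8 steps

v2: 5,5,5,5,4,5,6,7,8,9,10,11,12,13,14,15
v0: 0,3,1,4,2,0,3,1,4,2,0,3,1,4,2,0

steps = 8; useful = 88; efficiency = 88/128 = 11/16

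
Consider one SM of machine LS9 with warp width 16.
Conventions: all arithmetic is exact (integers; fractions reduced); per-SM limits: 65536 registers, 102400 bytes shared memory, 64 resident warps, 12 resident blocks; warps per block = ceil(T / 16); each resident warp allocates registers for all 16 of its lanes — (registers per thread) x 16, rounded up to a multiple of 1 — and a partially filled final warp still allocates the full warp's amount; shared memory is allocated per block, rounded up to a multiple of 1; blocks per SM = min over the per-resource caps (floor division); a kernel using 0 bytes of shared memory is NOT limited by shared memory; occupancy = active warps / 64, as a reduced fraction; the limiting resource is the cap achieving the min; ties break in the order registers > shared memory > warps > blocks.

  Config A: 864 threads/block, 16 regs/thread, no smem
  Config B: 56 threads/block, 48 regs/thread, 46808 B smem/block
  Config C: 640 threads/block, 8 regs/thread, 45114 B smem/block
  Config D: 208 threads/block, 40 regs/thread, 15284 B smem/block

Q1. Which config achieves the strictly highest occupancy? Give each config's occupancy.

occupancies: A 27/32, B 1/8, C 5/8, D 13/16

Answer: A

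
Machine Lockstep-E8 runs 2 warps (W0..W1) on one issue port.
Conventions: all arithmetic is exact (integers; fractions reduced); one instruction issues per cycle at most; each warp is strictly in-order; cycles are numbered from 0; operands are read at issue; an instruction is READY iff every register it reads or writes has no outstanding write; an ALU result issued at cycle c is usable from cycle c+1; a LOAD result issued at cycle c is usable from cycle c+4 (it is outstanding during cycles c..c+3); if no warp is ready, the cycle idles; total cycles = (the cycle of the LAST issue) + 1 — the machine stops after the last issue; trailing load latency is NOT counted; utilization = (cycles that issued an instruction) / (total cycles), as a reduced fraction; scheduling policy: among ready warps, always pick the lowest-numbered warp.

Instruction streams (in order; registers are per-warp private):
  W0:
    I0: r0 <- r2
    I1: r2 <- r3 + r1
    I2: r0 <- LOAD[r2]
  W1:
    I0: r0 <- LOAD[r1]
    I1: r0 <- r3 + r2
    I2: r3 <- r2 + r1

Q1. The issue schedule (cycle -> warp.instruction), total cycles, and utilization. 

cycle 0: W0.I0
cycle 1: W0.I1
cycle 2: W0.I2
cycle 3: W1.I0
cycle 4: idle
cycle 5: idle
cycle 6: idle
cycle 7: W1.I1
cycle 8: W1.I2

Answer: 9 cycles, utilization 2/3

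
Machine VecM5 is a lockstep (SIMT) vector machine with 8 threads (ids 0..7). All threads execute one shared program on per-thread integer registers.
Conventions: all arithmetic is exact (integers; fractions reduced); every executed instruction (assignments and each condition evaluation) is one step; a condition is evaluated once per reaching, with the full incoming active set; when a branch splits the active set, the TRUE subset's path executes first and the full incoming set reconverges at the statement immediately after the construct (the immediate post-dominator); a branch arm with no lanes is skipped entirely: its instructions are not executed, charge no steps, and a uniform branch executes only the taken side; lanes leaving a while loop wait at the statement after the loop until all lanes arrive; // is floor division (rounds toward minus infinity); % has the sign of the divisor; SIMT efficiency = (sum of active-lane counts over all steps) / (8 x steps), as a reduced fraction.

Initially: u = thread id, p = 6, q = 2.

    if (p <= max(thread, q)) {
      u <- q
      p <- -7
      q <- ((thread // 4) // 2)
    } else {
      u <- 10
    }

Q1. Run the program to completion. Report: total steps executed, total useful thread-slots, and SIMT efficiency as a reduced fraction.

Answer: 5 steps, 20 useful, 1/2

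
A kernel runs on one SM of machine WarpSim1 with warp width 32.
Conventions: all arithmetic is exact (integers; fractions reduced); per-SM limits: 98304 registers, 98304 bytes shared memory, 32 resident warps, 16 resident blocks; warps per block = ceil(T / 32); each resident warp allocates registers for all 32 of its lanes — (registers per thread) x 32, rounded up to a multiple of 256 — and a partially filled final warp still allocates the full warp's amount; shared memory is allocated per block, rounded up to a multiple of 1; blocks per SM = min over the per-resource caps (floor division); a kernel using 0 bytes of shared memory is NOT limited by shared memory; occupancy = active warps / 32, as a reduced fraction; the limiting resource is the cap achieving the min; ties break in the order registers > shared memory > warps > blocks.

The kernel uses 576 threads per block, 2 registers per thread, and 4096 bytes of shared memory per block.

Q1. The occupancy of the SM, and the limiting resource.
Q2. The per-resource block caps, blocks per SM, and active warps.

Answer: occupancy 9/16, limited by warps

registers: 21 blocks
shared memory: 24 blocks
warps: 1 block
blocks: 16 blocks

Answer: 1 block, 18 active warps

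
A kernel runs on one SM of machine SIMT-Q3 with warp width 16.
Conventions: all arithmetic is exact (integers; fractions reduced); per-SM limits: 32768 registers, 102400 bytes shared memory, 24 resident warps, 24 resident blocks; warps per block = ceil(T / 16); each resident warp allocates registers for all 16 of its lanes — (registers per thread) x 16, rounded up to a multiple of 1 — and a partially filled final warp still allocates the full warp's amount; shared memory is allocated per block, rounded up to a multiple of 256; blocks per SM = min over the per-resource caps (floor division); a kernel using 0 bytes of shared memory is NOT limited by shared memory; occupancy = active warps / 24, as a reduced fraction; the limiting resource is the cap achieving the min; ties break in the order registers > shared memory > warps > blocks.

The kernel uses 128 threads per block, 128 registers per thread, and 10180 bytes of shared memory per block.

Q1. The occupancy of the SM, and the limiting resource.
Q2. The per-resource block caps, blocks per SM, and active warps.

Answer: occupancy 2/3, limited by registers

registers: 2 blocks
shared memory: 10 blocks
warps: 3 blocks
blocks: 24 blocks

Answer: 2 blocks, 16 active warps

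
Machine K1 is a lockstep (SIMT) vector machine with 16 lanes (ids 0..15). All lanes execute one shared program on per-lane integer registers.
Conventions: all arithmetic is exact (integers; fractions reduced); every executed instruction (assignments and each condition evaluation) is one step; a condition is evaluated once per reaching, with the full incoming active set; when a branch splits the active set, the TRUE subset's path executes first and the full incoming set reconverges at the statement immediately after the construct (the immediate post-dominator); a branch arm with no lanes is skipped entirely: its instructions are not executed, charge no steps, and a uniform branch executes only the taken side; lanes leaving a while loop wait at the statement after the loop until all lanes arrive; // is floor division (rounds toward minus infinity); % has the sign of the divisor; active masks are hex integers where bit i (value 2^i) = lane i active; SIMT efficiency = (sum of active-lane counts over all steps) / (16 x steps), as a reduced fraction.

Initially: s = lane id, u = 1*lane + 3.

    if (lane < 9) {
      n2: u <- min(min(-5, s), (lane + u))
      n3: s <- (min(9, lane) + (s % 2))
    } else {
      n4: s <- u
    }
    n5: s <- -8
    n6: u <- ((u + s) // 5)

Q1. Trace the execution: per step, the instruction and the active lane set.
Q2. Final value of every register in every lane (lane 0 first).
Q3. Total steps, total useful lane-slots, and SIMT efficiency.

step 0: eval (lane < 9)              0xffff
step 1: u <- min(min(-5, s), (lane + u)) 0x01ff
step 2: s <- (min(9, lane) + (s % 2)) 0x01ff
step 3: s <- u                       0xfe00
step 4: s <- -8                      0xffff
step 5: u <- ((u + s) // 5)          0xffff

Answer: 6 steps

s: -8,-8,-8,-8,-8,-8,-8,-8,-8,-8,-8,-8,-8,-8,-8,-8
u: -3,-3,-3,-3,-3,-3,-3,-3,-3,0,1,1,1,1,1,2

steps = 6; useful = 73; efficiency = 73/96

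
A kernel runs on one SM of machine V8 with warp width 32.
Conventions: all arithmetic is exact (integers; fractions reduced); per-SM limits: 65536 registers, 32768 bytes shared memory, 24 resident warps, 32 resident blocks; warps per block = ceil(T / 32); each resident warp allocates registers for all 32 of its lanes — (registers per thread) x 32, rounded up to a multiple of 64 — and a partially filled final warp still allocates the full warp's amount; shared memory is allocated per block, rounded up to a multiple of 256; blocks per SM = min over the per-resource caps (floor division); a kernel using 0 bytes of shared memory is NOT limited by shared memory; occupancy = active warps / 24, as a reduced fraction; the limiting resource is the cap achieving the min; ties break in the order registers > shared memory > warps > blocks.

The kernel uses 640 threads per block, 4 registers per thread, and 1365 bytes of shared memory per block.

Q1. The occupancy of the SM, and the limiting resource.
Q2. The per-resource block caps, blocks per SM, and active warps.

Answer: occupancy 5/6, limited by warps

registers: 25 blocks
shared memory: 21 blocks
warps: 1 block
blocks: 32 blocks

Answer: 1 block, 20 active warps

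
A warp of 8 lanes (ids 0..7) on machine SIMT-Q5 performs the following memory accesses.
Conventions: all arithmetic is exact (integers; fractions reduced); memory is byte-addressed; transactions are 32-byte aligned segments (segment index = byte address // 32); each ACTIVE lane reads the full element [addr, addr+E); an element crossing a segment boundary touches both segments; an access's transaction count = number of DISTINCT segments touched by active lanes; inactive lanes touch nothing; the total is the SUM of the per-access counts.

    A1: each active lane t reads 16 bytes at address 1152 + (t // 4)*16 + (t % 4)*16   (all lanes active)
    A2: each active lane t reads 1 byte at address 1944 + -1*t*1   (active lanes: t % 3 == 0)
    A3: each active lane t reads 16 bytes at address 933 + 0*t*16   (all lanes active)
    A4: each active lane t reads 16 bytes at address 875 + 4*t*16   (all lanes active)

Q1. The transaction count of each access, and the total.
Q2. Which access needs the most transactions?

A1: 3 transactions
A2: 1 transaction
A3: 1 transaction
A4: 8 transactions

Answer: 3,1,1,8; total 13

Answer: A4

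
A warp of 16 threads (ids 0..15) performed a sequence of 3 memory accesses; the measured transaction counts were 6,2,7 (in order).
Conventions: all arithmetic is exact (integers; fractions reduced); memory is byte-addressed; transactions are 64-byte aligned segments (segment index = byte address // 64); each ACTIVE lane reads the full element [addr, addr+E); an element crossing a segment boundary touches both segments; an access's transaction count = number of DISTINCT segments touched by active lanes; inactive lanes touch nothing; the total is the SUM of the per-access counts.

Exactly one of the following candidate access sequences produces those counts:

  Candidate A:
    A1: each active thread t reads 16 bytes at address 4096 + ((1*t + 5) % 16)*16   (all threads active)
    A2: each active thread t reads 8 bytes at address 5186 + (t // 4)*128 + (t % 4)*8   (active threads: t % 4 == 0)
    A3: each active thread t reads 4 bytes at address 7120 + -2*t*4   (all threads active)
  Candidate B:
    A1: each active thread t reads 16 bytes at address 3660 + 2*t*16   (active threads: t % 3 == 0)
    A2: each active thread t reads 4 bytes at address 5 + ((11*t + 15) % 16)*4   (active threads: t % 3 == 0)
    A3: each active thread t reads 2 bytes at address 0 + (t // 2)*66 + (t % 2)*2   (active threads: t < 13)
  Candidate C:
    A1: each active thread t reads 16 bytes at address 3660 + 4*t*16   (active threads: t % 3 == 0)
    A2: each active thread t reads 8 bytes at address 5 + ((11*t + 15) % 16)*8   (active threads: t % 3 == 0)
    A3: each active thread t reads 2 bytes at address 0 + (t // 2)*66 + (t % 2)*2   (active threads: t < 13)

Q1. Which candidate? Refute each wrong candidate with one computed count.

A: A1 gives 4 transactions, not 6
C: A2 gives 3 transactions, not 2
B: all counts match (6,2,7)

Answer: B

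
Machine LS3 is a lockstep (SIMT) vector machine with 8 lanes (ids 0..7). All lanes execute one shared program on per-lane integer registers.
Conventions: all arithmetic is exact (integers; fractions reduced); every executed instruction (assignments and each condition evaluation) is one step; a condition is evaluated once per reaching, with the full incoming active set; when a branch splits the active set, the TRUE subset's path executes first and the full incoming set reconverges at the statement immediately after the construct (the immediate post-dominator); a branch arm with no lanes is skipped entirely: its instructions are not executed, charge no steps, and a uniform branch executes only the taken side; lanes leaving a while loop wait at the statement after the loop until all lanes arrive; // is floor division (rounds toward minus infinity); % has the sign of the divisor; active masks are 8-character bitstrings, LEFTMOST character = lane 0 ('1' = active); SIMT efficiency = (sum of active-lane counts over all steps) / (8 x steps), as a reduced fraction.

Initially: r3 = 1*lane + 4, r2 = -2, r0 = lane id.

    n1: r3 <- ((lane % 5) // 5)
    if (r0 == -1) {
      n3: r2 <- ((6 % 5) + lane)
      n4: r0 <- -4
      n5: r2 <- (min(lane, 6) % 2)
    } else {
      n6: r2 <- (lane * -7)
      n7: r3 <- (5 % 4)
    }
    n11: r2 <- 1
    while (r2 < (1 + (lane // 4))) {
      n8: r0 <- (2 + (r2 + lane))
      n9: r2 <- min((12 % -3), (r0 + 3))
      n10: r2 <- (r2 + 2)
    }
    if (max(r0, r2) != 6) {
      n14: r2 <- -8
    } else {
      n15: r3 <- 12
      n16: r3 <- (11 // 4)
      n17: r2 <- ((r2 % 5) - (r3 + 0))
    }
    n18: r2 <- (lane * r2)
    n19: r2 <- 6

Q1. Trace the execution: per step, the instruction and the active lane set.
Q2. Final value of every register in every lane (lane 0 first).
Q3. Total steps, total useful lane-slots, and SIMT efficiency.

step 0: r3 <- ((lane % 5) // 5)      11111111
step 1: eval (r0 == -1)              11111111
step 2: r2 <- (lane * -7)            11111111
step 3: r3 <- (5 % 4)                11111111
step 4: r2 <- 1                      11111111
step 5: eval (r2 < (1 + (lane // 4))) 11111111
step 6: r0 <- (2 + (r2 + lane))      00001111
step 7: r2 <- min((12 % -3), (r0 + 3)) 00001111
step 8: r2 <- (r2 + 2)               00001111
step 9: eval (r2 < (1 + (lane // 4))) 00001111
step 10: eval (max(r0, r2) != 6)      11111111
step 11: r2 <- -8                     11111111
step 12: r2 <- (lane * r2)            11111111
step 13: r2 <- 6                      11111111

Answer: 14 steps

r3: 1,1,1,1,1,1,1,1
r2: 6,6,6,6,6,6,6,6
r0: 0,1,2,3,7,8,9,10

steps = 14; useful = 96; efficiency = 96/112 = 6/7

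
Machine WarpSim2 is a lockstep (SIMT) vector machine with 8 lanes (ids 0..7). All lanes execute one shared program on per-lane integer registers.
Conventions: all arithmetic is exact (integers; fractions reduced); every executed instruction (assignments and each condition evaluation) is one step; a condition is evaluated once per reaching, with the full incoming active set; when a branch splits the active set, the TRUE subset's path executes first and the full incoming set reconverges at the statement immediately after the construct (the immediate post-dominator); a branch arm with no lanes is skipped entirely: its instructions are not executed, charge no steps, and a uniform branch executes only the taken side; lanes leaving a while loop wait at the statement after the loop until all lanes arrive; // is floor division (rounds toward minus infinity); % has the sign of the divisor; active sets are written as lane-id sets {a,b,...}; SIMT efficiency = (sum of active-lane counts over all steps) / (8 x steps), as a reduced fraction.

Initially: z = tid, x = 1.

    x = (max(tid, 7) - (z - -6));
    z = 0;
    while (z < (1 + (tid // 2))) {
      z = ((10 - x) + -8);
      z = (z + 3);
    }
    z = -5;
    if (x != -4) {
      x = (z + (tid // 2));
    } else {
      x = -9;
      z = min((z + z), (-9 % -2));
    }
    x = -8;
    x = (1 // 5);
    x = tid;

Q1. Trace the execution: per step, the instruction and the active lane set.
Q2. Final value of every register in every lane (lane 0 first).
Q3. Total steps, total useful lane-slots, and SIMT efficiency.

step 0: x <- (max(tid, 7) - (z - -6)) {0,1,2,3,4,5,6,7}
step 1: z <- 0                       {0,1,2,3,4,5,6,7}
step 2: eval (z < (1 + (tid // 2)))  {0,1,2,3,4,5,6,7}
step 3: z <- ((10 - x) + -8)         {0,1,2,3,4,5,6,7}
step 4: z <- (z + 3)                 {0,1,2,3,4,5,6,7}
step 5: eval (z < (1 + (tid // 2)))  {0,1,2,3,4,5,6,7}
step 6: z <- -5                      {0,1,2,3,4,5,6,7}
step 7: eval (x != -4)               {0,1,2,3,4,5,6,7}
step 8: x <- (z + (tid // 2))        {0,1,2,3,4,6,7}
step 9: x <- -9                      {5}
step 10: z <- min((z + z), (-9 % -2)) {5}
step 11: x <- -8                      {0,1,2,3,4,5,6,7}
step 12: x <- (1 // 5)                {0,1,2,3,4,5,6,7}
step 13: x <- tid                     {0,1,2,3,4,5,6,7}

Answer: 14 steps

z: -5,-5,-5,-5,-5,-10,-5,-5
x: 0,1,2,3,4,5,6,7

steps = 14; useful = 97; efficiency = 97/112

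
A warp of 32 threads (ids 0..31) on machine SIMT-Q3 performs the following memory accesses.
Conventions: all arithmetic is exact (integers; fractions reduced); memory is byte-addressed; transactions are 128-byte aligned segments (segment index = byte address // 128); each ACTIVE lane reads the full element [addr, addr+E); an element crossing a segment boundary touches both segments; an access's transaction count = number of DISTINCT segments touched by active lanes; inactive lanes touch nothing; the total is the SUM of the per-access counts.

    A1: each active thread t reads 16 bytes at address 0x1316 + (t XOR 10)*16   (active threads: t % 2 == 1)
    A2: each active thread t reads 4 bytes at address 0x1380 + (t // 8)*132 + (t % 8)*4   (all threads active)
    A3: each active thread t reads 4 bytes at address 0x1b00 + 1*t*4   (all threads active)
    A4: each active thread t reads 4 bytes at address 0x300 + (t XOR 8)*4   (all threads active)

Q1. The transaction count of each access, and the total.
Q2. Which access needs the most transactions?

A1: 5 transactions
A2: 4 transactions
A3: 1 transaction
A4: 1 transaction

Answer: 5,4,1,1; total 11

Answer: A1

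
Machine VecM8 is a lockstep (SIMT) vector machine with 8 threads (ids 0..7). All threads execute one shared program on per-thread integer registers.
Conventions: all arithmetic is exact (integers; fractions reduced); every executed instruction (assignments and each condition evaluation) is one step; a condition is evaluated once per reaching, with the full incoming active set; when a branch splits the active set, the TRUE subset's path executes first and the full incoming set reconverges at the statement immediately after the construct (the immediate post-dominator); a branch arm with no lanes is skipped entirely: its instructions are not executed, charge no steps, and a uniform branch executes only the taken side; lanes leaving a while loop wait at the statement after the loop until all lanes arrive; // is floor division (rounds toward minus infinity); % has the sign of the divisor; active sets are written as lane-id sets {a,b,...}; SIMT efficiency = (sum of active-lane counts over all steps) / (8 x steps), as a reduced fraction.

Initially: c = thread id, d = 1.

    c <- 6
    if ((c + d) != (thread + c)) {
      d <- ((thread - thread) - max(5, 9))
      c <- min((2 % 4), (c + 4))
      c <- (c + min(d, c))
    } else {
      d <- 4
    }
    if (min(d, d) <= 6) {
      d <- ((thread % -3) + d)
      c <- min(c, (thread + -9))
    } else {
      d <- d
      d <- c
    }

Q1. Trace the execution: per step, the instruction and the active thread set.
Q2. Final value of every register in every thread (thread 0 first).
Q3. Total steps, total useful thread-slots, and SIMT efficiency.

step 0: c <- 6                       {0,1,2,3,4,5,6,7}
step 1: eval ((c + d) != (thread + c)) {0,1,2,3,4,5,6,7}
step 2: d <- ((thread - thread) - max(5, 9)) {0,2,3,4,5,6,7}
step 3: c <- min((2 % 4), (c + 4))   {0,2,3,4,5,6,7}
step 4: c <- (c + min(d, c))         {0,2,3,4,5,6,7}
step 5: d <- 4                       {1}
step 6: eval (min(d, d) <= 6)        {0,1,2,3,4,5,6,7}
step 7: d <- ((thread % -3) + d)     {0,1,2,3,4,5,6,7}
step 8: c <- min(c, (thread + -9))   {0,1,2,3,4,5,6,7}

Answer: 9 steps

c: -9,-8,-7,-7,-7,-7,-7,-7
d: -9,2,-10,-9,-11,-10,-9,-11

steps = 9; useful = 62; efficiency = 62/72 = 31/36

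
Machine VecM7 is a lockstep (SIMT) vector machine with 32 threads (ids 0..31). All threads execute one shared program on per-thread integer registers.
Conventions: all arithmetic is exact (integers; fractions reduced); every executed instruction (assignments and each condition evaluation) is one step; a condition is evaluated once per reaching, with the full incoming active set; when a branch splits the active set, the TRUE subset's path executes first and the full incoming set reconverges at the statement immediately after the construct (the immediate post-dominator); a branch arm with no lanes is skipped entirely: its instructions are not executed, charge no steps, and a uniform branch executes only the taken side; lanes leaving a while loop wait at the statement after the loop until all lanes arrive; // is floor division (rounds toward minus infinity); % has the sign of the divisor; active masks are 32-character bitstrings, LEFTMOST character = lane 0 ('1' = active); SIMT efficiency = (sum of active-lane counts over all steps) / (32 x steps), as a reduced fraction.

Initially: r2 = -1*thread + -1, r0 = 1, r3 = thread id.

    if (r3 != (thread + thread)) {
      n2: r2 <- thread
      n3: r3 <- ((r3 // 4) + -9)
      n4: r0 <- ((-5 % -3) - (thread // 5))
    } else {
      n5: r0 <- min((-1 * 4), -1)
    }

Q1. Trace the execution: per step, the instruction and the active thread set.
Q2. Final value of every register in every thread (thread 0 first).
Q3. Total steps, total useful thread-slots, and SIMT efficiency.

step 0: eval (r3 != (thread + thread)) 11111111111111111111111111111111
step 1: r2 <- thread                 01111111111111111111111111111111
step 2: r3 <- ((r3 // 4) + -9)       01111111111111111111111111111111
step 3: r0 <- ((-5 % -3) - (thread // 5)) 01111111111111111111111111111111
step 4: r0 <- min((-1 * 4), -1)      10000000000000000000000000000000

Answer: 5 steps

r2: -1,1,2,3,4,5,6,7,8,9,10,11,12,13,14,15,16,17,18,19,20,21,22,23,24,25,26,27,28,29,30,31
r0: -4,-2,-2,-2,-2,-3,-3,-3,-3,-3,-4,-4,-4,-4,-4,-5,-5,-5,-5,-5,-6,-6,-6,-6,-6,-7,-7,-7,-7,-7,-8,-8
r3: 0,-9,-9,-9,-8,-8,-8,-8,-7,-7,-7,-7,-6,-6,-6,-6,-5,-5,-5,-5,-4,-4,-4,-4,-3,-3,-3,-3,-2,-2,-2,-2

steps = 5; useful = 126; efficiency = 126/160 = 63/80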